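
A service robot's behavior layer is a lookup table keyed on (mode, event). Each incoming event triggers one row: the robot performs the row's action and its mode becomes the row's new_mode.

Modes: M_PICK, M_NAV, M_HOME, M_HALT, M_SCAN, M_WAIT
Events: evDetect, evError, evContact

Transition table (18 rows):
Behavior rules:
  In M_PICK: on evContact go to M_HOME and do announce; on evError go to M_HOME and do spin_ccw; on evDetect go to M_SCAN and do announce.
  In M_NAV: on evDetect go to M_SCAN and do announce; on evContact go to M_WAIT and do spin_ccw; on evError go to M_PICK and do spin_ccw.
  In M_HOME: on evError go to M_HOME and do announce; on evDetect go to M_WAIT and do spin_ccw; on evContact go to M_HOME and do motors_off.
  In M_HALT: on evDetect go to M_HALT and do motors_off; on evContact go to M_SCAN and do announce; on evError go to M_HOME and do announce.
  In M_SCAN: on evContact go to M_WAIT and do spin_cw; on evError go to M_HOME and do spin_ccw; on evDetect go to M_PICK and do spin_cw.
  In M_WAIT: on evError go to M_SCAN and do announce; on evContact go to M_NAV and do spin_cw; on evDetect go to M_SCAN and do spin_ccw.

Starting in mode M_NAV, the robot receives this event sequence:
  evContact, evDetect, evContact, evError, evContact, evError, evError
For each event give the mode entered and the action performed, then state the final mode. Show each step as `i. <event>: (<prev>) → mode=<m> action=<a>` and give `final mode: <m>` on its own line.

1. evContact: (M_NAV) → mode=M_WAIT action=spin_ccw
2. evDetect: (M_WAIT) → mode=M_SCAN action=spin_ccw
3. evContact: (M_SCAN) → mode=M_WAIT action=spin_cw
4. evError: (M_WAIT) → mode=M_SCAN action=announce
5. evContact: (M_SCAN) → mode=M_WAIT action=spin_cw
6. evError: (M_WAIT) → mode=M_SCAN action=announce
7. evError: (M_SCAN) → mode=M_HOME action=spin_ccw

final mode: M_HOME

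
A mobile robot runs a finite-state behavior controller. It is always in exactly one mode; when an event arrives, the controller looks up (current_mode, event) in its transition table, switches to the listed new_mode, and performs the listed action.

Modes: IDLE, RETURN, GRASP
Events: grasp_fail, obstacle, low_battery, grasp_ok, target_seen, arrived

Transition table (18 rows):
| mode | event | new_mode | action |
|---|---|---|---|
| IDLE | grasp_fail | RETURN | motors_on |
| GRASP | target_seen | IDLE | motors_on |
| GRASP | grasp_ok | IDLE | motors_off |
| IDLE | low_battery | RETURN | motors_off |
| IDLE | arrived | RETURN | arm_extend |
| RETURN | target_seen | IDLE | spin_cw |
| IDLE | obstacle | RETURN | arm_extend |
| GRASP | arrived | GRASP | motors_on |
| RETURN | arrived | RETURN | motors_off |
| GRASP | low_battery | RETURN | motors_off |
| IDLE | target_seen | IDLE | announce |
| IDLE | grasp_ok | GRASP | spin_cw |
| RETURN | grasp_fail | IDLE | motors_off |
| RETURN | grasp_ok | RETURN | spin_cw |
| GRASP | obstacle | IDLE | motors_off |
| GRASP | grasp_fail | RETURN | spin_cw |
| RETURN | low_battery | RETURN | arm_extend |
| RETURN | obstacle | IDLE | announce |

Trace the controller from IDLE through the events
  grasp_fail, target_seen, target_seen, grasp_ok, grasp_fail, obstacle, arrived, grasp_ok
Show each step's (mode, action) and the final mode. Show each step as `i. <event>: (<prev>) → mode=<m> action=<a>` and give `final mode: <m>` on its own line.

1. grasp_fail: (IDLE) → mode=RETURN action=motors_on
2. target_seen: (RETURN) → mode=IDLE action=spin_cw
3. target_seen: (IDLE) → mode=IDLE action=announce
4. grasp_ok: (IDLE) → mode=GRASP action=spin_cw
5. grasp_fail: (GRASP) → mode=RETURN action=spin_cw
6. obstacle: (RETURN) → mode=IDLE action=announce
7. arrived: (IDLE) → mode=RETURN action=arm_extend
8. grasp_ok: (RETURN) → mode=RETURN action=spin_cw

final mode: RETURN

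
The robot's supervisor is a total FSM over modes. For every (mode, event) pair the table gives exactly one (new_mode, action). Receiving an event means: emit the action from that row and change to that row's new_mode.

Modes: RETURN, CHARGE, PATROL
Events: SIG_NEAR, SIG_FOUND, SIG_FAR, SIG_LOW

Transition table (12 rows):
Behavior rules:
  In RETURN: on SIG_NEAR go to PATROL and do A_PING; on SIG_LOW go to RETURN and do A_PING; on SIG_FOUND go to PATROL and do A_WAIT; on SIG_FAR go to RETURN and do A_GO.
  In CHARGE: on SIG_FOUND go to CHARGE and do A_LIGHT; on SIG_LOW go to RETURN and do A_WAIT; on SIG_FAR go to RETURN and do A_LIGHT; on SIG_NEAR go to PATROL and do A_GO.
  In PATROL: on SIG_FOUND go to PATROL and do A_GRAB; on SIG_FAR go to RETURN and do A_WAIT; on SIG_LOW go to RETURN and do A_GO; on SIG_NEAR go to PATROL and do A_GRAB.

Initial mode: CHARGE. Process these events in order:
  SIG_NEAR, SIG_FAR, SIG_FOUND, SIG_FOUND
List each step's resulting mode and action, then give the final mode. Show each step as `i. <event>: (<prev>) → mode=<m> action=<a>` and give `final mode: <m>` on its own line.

final mode: PATROL

1. SIG_NEAR: (CHARGE) → mode=PATROL action=A_GO
2. SIG_FAR: (PATROL) → mode=RETURN action=A_WAIT
3. SIG_FOUND: (RETURN) → mode=PATROL action=A_WAIT
4. SIG_FOUND: (PATROL) → mode=PATROL action=A_GRAB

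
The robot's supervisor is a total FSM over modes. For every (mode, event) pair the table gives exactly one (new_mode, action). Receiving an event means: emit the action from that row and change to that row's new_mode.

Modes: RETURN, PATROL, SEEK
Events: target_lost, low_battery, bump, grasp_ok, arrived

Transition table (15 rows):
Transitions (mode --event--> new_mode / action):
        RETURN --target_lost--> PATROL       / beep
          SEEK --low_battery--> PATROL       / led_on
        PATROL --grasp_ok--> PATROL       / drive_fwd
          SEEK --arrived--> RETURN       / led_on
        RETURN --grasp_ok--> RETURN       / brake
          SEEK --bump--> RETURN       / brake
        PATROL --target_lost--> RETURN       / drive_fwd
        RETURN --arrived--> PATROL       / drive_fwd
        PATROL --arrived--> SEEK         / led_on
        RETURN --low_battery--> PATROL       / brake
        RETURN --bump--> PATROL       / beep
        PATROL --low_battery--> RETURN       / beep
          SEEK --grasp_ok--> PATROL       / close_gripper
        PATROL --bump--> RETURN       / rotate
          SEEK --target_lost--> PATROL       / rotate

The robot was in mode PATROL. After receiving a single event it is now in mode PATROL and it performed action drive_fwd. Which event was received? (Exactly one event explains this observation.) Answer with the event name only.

try target_lost: (PATROL, target_lost) → (RETURN, drive_fwd)
try low_battery: (PATROL, low_battery) → (RETURN, beep)
try bump: (PATROL, bump) → (RETURN, rotate)
try grasp_ok: (PATROL, grasp_ok) → (PATROL, drive_fwd)  ← matches
try arrived: (PATROL, arrived) → (SEEK, led_on)

grasp_ok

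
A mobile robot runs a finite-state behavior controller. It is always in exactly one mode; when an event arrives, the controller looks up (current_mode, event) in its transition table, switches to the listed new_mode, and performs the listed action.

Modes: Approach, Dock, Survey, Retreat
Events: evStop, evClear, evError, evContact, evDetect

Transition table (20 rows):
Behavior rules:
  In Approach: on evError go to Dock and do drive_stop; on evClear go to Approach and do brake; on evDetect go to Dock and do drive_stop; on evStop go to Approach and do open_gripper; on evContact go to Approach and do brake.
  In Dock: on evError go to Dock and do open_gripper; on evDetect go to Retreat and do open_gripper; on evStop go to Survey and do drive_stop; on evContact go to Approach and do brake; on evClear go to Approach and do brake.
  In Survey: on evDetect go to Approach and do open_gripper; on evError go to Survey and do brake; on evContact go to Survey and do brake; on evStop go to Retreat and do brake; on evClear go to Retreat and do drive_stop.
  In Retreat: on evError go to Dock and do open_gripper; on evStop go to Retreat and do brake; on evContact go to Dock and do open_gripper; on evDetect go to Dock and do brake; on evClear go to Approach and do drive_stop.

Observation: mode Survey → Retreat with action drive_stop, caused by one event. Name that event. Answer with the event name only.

try evStop: (Survey, evStop) → (Retreat, brake)
try evClear: (Survey, evClear) → (Retreat, drive_stop)  ← matches
try evError: (Survey, evError) → (Survey, brake)
try evContact: (Survey, evContact) → (Survey, brake)
try evDetect: (Survey, evDetect) → (Approach, open_gripper)

evClear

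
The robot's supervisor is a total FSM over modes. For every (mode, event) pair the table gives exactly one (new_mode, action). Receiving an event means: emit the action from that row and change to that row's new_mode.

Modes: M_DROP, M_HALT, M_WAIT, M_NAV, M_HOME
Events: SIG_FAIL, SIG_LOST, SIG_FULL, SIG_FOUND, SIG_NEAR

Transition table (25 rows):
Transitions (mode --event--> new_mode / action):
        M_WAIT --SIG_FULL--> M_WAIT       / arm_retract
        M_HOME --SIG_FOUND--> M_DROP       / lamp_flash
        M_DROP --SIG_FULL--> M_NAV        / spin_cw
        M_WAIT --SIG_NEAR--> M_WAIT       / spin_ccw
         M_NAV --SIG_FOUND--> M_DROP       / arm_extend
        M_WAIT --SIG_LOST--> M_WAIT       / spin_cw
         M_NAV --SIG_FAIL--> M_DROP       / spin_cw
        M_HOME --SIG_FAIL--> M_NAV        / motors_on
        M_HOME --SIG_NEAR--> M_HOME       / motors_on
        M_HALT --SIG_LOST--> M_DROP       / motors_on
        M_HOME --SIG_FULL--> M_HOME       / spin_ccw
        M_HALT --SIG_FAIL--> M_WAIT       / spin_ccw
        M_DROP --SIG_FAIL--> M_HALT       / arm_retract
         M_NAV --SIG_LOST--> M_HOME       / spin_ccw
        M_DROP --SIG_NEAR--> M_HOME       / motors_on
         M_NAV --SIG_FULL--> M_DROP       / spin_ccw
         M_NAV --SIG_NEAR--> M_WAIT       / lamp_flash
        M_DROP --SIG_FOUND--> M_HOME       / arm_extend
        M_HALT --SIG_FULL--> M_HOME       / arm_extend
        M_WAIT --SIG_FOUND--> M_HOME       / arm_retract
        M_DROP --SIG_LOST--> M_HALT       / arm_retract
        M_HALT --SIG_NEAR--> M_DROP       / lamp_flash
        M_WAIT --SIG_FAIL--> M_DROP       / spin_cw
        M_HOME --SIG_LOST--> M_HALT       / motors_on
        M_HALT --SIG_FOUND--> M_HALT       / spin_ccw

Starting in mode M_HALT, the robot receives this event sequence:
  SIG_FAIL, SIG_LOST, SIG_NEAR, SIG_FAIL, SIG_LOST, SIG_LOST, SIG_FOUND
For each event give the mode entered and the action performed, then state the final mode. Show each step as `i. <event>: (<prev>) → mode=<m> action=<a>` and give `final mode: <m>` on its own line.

1. SIG_FAIL: (M_HALT) → mode=M_WAIT action=spin_ccw
2. SIG_LOST: (M_WAIT) → mode=M_WAIT action=spin_cw
3. SIG_NEAR: (M_WAIT) → mode=M_WAIT action=spin_ccw
4. SIG_FAIL: (M_WAIT) → mode=M_DROP action=spin_cw
5. SIG_LOST: (M_DROP) → mode=M_HALT action=arm_retract
6. SIG_LOST: (M_HALT) → mode=M_DROP action=motors_on
7. SIG_FOUND: (M_DROP) → mode=M_HOME action=arm_extend

final mode: M_HOME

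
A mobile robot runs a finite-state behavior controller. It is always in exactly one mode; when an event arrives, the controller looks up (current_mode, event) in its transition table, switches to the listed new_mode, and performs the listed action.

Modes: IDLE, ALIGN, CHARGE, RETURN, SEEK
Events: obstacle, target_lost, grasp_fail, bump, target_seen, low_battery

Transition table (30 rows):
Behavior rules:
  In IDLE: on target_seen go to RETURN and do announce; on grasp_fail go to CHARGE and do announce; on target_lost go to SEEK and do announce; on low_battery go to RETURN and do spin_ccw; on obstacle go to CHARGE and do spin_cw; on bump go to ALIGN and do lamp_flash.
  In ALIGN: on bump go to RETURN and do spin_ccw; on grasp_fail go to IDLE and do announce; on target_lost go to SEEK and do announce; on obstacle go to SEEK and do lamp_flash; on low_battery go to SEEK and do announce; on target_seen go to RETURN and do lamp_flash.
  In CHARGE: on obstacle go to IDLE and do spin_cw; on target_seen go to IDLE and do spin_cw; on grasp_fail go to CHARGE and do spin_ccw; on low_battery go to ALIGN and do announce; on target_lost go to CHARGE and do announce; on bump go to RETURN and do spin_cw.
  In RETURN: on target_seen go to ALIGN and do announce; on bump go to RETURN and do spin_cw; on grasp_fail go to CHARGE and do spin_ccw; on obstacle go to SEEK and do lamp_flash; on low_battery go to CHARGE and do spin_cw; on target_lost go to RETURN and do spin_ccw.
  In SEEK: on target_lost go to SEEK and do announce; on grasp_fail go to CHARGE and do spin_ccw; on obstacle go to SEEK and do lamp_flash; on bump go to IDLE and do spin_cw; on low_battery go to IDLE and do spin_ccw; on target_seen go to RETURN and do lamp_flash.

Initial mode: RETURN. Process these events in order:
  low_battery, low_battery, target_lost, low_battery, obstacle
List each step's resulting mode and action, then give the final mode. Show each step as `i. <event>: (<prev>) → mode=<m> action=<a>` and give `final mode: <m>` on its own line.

1. low_battery: (RETURN) → mode=CHARGE action=spin_cw
2. low_battery: (CHARGE) → mode=ALIGN action=announce
3. target_lost: (ALIGN) → mode=SEEK action=announce
4. low_battery: (SEEK) → mode=IDLE action=spin_ccw
5. obstacle: (IDLE) → mode=CHARGE action=spin_cw

final mode: CHARGE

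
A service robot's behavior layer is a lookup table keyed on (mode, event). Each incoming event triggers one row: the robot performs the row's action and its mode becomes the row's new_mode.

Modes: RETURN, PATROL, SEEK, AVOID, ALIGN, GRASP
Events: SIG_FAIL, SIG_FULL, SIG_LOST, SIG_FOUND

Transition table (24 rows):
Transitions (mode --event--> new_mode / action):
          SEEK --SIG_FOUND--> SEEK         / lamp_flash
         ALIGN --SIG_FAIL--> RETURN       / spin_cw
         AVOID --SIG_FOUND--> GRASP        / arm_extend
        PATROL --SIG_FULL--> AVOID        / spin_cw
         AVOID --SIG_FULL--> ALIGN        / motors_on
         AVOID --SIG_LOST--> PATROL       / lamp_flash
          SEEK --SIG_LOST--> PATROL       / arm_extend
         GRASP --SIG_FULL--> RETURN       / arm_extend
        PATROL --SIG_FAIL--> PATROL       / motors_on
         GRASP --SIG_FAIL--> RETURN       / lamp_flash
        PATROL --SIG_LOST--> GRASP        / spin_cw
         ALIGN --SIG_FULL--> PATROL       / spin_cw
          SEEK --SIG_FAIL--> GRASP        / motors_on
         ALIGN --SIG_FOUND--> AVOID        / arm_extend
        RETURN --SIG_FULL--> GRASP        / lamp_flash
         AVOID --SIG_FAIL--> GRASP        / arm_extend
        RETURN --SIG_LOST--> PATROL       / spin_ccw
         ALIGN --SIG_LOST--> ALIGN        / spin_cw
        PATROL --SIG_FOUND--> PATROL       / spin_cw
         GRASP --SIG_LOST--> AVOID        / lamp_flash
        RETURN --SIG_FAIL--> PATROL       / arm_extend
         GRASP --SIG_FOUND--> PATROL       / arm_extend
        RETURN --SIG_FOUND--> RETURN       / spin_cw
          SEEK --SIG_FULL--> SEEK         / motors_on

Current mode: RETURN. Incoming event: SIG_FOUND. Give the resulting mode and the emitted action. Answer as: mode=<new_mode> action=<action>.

mode=RETURN action=spin_cw

current mode = RETURN; filter table to that mode:
  (RETURN, SIG_FULL) → (GRASP, lamp_flash)
  (RETURN, SIG_LOST) → (PATROL, spin_ccw)
  (RETURN, SIG_FAIL) → (PATROL, arm_extend)
  (RETURN, SIG_FOUND) → (RETURN, spin_cw)  ← event matches
event = SIG_FOUND selects (RETURN, spin_cw)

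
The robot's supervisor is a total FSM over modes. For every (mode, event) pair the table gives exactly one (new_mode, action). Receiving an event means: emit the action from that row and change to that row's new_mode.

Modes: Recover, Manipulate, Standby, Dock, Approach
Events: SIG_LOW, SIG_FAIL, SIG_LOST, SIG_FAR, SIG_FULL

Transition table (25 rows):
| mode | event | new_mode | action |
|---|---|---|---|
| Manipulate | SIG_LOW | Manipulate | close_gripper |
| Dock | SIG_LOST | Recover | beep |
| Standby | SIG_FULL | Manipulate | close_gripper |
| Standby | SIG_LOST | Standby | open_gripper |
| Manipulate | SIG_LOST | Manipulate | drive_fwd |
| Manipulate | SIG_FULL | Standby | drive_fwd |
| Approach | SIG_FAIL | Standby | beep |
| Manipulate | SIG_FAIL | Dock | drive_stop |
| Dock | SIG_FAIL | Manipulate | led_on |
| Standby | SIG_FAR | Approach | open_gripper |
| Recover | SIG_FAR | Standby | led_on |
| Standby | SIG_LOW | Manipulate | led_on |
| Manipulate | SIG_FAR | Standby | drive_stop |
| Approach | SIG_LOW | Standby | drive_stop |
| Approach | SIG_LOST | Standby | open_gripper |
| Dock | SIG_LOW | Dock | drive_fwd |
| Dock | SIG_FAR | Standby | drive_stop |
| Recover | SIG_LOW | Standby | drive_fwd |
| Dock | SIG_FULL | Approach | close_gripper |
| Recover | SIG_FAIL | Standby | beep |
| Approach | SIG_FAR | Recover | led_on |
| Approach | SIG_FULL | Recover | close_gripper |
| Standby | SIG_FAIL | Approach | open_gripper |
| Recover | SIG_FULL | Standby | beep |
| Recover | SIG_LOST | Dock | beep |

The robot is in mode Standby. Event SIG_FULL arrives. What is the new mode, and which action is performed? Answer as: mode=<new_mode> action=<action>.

mode=Manipulate action=close_gripper

current mode = Standby; filter table to that mode:
  (Standby, SIG_FULL) → (Manipulate, close_gripper)  ← event matches
  (Standby, SIG_LOST) → (Standby, open_gripper)
  (Standby, SIG_FAR) → (Approach, open_gripper)
  (Standby, SIG_LOW) → (Manipulate, led_on)
  (Standby, SIG_FAIL) → (Approach, open_gripper)
event = SIG_FULL selects (Manipulate, close_gripper)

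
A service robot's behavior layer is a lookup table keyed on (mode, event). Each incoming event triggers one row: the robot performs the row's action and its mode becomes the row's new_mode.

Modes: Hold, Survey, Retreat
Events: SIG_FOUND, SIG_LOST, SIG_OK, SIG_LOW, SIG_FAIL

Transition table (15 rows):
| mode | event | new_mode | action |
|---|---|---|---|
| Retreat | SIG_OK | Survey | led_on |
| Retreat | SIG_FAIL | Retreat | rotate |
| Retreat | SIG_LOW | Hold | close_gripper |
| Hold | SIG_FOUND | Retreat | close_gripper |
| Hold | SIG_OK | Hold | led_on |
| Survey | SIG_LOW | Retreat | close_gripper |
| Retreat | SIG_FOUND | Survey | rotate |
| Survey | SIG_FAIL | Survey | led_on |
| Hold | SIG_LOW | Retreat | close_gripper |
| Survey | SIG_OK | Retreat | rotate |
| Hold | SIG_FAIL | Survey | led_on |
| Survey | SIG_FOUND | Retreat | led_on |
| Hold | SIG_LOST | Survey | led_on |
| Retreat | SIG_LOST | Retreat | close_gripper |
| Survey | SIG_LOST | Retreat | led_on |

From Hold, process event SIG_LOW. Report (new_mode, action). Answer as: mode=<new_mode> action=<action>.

mode=Retreat action=close_gripper

current mode = Hold; filter table to that mode:
  (Hold, SIG_FOUND) → (Retreat, close_gripper)
  (Hold, SIG_OK) → (Hold, led_on)
  (Hold, SIG_LOW) → (Retreat, close_gripper)  ← event matches
  (Hold, SIG_FAIL) → (Survey, led_on)
  (Hold, SIG_LOST) → (Survey, led_on)
event = SIG_LOW selects (Retreat, close_gripper)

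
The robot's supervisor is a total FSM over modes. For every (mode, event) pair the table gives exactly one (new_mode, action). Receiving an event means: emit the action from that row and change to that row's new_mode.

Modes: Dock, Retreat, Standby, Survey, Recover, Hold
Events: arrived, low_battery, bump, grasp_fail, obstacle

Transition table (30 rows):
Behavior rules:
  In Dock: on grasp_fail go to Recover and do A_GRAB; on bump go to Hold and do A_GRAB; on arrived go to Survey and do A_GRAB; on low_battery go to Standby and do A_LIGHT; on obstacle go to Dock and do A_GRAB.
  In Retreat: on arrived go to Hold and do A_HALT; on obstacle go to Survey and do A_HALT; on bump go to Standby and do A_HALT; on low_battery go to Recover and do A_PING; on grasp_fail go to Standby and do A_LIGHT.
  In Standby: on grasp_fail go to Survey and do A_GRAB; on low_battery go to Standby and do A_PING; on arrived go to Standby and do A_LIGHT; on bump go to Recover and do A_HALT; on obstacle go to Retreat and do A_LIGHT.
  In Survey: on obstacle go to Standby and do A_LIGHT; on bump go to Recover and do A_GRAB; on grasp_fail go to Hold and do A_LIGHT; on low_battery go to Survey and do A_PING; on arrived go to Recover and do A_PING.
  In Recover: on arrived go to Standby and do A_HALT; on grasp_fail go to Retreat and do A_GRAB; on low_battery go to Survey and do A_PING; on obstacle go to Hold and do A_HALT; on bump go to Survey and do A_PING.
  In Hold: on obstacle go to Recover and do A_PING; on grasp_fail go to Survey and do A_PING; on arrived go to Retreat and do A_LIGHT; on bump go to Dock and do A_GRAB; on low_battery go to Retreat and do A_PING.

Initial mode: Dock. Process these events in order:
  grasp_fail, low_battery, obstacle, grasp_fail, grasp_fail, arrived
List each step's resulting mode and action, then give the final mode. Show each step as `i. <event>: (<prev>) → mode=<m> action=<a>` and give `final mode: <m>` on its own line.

1. grasp_fail: (Dock) → mode=Recover action=A_GRAB
2. low_battery: (Recover) → mode=Survey action=A_PING
3. obstacle: (Survey) → mode=Standby action=A_LIGHT
4. grasp_fail: (Standby) → mode=Survey action=A_GRAB
5. grasp_fail: (Survey) → mode=Hold action=A_LIGHT
6. arrived: (Hold) → mode=Retreat action=A_LIGHT

final mode: Retreat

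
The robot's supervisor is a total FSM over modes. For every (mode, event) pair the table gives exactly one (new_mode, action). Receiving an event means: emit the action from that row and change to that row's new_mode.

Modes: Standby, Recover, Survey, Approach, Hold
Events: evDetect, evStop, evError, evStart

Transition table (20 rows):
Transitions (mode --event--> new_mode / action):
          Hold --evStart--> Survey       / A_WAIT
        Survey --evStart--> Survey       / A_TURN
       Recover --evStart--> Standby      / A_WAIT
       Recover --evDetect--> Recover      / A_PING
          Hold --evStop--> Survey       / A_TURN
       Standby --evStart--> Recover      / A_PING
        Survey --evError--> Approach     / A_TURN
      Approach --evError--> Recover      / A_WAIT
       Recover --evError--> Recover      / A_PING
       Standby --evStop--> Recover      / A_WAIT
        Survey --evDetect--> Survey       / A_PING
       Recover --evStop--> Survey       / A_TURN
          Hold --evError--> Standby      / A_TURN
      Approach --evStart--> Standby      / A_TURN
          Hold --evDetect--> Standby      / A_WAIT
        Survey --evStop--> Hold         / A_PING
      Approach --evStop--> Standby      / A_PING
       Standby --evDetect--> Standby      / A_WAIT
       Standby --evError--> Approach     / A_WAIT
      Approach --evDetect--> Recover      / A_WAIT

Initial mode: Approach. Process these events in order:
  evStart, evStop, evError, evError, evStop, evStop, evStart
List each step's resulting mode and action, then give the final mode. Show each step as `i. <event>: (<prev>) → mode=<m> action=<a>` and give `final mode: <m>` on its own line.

final mode: Survey

1. evStart: (Approach) → mode=Standby action=A_TURN
2. evStop: (Standby) → mode=Recover action=A_WAIT
3. evError: (Recover) → mode=Recover action=A_PING
4. evError: (Recover) → mode=Recover action=A_PING
5. evStop: (Recover) → mode=Survey action=A_TURN
6. evStop: (Survey) → mode=Hold action=A_PING
7. evStart: (Hold) → mode=Survey action=A_WAIT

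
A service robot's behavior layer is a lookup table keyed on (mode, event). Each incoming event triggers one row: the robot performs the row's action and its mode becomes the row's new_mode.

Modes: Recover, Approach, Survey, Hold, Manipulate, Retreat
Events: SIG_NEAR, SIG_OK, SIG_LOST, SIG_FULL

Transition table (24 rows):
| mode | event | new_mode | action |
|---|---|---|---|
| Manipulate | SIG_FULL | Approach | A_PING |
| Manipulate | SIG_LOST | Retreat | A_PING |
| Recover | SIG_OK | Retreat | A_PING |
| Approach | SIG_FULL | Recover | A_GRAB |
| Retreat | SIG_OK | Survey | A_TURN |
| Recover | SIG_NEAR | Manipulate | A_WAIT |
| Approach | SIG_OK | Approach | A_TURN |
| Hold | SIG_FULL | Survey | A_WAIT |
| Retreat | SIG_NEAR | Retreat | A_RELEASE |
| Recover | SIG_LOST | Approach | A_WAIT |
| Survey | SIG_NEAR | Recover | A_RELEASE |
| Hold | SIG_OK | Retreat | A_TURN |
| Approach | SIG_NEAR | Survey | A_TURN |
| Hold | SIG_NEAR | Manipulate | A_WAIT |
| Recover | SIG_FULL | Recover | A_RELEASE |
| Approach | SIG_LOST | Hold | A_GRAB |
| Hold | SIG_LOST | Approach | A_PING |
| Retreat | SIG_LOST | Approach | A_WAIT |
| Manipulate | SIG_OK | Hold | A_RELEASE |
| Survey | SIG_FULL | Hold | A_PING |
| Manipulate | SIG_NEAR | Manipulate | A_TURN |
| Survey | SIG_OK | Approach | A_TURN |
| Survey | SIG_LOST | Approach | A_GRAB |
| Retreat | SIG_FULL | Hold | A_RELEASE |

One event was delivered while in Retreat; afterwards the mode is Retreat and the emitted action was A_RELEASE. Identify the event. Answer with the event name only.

SIG_NEAR

try SIG_NEAR: (Retreat, SIG_NEAR) → (Retreat, A_RELEASE)  ← matches
try SIG_OK: (Retreat, SIG_OK) → (Survey, A_TURN)
try SIG_LOST: (Retreat, SIG_LOST) → (Approach, A_WAIT)
try SIG_FULL: (Retreat, SIG_FULL) → (Hold, A_RELEASE)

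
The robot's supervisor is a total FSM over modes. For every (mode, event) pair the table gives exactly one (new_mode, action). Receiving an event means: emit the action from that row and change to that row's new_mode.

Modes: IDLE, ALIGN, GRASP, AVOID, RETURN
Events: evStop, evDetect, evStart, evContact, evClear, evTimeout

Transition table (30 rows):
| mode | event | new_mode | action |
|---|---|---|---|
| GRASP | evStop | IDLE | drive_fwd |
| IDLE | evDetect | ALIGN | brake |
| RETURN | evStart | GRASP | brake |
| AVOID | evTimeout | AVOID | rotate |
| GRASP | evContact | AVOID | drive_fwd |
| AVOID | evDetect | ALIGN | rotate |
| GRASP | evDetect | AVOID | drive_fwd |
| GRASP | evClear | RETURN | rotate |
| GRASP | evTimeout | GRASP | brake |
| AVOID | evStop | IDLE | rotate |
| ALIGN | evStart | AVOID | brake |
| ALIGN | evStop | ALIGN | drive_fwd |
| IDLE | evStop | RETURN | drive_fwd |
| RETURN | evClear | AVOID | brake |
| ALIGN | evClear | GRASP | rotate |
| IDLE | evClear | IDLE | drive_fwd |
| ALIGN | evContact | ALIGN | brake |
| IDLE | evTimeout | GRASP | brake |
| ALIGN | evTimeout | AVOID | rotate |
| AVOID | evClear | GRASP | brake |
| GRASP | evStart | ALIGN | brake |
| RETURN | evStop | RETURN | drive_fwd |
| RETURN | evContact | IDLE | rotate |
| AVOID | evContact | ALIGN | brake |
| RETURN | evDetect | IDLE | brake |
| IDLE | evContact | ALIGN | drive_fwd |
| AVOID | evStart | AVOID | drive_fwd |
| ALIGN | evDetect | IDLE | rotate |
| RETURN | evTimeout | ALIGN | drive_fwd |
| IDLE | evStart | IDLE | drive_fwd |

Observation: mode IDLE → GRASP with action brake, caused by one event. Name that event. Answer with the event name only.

evTimeout

try evStop: (IDLE, evStop) → (RETURN, drive_fwd)
try evDetect: (IDLE, evDetect) → (ALIGN, brake)
try evStart: (IDLE, evStart) → (IDLE, drive_fwd)
try evContact: (IDLE, evContact) → (ALIGN, drive_fwd)
try evClear: (IDLE, evClear) → (IDLE, drive_fwd)
try evTimeout: (IDLE, evTimeout) → (GRASP, brake)  ← matches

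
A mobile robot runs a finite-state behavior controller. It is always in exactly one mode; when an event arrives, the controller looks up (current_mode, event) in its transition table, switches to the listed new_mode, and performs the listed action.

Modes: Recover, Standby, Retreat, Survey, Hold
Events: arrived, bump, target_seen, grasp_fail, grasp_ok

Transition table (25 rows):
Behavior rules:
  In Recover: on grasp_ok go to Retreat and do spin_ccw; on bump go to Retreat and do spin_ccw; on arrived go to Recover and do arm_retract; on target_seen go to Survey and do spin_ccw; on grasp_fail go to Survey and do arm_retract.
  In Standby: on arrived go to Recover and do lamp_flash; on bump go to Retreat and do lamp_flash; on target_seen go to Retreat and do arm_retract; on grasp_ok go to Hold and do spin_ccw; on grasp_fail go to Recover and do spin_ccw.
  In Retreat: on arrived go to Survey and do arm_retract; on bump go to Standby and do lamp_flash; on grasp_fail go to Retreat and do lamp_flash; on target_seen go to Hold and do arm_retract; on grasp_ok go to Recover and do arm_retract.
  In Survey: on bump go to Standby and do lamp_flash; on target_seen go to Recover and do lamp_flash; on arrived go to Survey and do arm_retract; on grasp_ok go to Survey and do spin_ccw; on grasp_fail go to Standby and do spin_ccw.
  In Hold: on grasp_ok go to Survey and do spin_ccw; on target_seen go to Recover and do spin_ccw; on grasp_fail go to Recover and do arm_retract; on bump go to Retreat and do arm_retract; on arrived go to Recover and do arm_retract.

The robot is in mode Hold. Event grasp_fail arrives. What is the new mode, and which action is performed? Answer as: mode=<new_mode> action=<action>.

mode=Recover action=arm_retract

current mode = Hold; filter table to that mode:
  (Hold, grasp_ok) → (Survey, spin_ccw)
  (Hold, target_seen) → (Recover, spin_ccw)
  (Hold, grasp_fail) → (Recover, arm_retract)  ← event matches
  (Hold, bump) → (Retreat, arm_retract)
  (Hold, arrived) → (Recover, arm_retract)
event = grasp_fail selects (Recover, arm_retract)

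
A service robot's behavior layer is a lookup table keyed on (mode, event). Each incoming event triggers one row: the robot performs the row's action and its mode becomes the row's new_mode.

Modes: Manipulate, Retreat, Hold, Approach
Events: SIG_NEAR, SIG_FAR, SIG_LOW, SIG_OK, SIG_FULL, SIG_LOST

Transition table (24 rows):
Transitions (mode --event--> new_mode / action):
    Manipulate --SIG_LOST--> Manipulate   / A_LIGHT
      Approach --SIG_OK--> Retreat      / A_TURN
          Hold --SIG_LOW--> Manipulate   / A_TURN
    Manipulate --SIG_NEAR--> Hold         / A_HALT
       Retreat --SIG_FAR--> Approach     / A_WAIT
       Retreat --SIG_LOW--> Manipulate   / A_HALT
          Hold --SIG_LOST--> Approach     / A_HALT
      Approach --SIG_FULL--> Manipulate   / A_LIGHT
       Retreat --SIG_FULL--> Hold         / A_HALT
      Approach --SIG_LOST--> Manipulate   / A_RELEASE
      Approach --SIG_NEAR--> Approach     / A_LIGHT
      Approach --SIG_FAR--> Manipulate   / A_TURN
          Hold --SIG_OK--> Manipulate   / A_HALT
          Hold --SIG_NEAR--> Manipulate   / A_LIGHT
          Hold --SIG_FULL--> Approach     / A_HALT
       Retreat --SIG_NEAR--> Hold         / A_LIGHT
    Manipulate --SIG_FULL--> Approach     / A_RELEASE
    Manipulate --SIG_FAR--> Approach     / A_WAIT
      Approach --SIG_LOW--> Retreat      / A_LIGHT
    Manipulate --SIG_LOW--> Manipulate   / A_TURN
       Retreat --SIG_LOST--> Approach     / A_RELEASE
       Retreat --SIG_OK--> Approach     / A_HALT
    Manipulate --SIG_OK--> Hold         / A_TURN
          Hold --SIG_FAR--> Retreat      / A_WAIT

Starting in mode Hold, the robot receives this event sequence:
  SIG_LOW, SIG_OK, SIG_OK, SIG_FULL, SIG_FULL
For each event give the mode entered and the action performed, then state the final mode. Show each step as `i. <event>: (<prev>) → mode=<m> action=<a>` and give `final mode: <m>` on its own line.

1. SIG_LOW: (Hold) → mode=Manipulate action=A_TURN
2. SIG_OK: (Manipulate) → mode=Hold action=A_TURN
3. SIG_OK: (Hold) → mode=Manipulate action=A_HALT
4. SIG_FULL: (Manipulate) → mode=Approach action=A_RELEASE
5. SIG_FULL: (Approach) → mode=Manipulate action=A_LIGHT

final mode: Manipulate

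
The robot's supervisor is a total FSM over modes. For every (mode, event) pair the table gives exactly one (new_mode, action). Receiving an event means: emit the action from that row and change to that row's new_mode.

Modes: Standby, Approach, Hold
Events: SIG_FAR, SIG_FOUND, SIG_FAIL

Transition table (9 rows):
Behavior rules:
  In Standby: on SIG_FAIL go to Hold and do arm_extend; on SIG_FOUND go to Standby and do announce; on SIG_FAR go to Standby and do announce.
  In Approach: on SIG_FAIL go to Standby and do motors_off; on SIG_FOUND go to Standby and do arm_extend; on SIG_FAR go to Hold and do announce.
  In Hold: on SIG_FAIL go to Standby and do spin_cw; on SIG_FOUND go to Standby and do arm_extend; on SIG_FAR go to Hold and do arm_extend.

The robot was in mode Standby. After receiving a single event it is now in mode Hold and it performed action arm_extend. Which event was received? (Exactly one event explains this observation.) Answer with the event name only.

try SIG_FAR: (Standby, SIG_FAR) → (Standby, announce)
try SIG_FOUND: (Standby, SIG_FOUND) → (Standby, announce)
try SIG_FAIL: (Standby, SIG_FAIL) → (Hold, arm_extend)  ← matches

SIG_FAIL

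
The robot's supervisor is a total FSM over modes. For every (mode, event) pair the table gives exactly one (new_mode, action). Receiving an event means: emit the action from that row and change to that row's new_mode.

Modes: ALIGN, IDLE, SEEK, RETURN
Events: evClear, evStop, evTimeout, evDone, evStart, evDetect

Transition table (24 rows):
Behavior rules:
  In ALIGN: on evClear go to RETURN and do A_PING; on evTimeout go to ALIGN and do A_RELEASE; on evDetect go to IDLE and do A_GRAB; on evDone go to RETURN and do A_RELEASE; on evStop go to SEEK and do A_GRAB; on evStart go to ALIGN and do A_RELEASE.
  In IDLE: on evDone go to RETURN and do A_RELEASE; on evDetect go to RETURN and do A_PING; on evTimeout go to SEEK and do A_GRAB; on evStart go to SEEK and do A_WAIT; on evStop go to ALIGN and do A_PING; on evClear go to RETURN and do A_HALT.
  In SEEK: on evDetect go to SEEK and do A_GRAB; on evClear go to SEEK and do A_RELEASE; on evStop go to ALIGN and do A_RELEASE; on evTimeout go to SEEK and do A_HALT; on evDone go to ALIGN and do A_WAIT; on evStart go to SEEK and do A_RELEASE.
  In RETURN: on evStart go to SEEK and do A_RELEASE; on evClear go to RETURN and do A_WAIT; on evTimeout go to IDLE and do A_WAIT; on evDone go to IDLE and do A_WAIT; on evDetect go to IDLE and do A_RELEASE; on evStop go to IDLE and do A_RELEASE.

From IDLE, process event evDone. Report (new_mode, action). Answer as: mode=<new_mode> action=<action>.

mode=RETURN action=A_RELEASE

current mode = IDLE; filter table to that mode:
  (IDLE, evDone) → (RETURN, A_RELEASE)  ← event matches
  (IDLE, evDetect) → (RETURN, A_PING)
  (IDLE, evTimeout) → (SEEK, A_GRAB)
  (IDLE, evStart) → (SEEK, A_WAIT)
  (IDLE, evStop) → (ALIGN, A_PING)
  (IDLE, evClear) → (RETURN, A_HALT)
event = evDone selects (RETURN, A_RELEASE)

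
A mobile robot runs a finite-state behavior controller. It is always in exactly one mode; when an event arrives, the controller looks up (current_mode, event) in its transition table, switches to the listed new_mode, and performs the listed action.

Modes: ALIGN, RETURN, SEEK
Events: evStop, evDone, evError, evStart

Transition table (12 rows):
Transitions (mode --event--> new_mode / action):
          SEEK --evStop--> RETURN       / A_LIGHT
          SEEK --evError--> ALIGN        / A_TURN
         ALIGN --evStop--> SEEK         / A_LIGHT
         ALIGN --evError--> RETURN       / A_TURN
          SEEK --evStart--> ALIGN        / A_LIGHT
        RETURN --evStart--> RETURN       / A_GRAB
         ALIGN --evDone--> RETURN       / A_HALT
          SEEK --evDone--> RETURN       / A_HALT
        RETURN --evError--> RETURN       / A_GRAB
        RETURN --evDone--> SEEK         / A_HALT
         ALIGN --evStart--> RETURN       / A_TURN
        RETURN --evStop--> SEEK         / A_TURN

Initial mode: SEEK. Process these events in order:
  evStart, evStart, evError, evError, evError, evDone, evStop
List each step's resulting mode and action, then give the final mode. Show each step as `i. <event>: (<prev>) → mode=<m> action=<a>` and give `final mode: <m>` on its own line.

1. evStart: (SEEK) → mode=ALIGN action=A_LIGHT
2. evStart: (ALIGN) → mode=RETURN action=A_TURN
3. evError: (RETURN) → mode=RETURN action=A_GRAB
4. evError: (RETURN) → mode=RETURN action=A_GRAB
5. evError: (RETURN) → mode=RETURN action=A_GRAB
6. evDone: (RETURN) → mode=SEEK action=A_HALT
7. evStop: (SEEK) → mode=RETURN action=A_LIGHT

final mode: RETURN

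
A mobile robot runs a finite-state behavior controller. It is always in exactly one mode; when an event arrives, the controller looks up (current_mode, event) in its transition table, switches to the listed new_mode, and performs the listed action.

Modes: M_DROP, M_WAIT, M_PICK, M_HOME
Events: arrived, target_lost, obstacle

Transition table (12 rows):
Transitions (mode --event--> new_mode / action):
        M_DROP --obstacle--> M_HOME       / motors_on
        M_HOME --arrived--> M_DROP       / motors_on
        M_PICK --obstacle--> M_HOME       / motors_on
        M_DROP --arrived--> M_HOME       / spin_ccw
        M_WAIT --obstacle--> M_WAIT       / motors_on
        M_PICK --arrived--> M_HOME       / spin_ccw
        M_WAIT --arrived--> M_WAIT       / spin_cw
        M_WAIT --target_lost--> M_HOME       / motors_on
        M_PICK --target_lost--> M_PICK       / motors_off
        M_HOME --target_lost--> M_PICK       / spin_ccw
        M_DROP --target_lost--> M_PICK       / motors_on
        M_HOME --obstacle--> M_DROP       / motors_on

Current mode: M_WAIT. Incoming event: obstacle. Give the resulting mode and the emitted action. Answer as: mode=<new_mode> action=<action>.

mode=M_WAIT action=motors_on

current mode = M_WAIT; filter table to that mode:
  (M_WAIT, obstacle) → (M_WAIT, motors_on)  ← event matches
  (M_WAIT, arrived) → (M_WAIT, spin_cw)
  (M_WAIT, target_lost) → (M_HOME, motors_on)
event = obstacle selects (M_WAIT, motors_on)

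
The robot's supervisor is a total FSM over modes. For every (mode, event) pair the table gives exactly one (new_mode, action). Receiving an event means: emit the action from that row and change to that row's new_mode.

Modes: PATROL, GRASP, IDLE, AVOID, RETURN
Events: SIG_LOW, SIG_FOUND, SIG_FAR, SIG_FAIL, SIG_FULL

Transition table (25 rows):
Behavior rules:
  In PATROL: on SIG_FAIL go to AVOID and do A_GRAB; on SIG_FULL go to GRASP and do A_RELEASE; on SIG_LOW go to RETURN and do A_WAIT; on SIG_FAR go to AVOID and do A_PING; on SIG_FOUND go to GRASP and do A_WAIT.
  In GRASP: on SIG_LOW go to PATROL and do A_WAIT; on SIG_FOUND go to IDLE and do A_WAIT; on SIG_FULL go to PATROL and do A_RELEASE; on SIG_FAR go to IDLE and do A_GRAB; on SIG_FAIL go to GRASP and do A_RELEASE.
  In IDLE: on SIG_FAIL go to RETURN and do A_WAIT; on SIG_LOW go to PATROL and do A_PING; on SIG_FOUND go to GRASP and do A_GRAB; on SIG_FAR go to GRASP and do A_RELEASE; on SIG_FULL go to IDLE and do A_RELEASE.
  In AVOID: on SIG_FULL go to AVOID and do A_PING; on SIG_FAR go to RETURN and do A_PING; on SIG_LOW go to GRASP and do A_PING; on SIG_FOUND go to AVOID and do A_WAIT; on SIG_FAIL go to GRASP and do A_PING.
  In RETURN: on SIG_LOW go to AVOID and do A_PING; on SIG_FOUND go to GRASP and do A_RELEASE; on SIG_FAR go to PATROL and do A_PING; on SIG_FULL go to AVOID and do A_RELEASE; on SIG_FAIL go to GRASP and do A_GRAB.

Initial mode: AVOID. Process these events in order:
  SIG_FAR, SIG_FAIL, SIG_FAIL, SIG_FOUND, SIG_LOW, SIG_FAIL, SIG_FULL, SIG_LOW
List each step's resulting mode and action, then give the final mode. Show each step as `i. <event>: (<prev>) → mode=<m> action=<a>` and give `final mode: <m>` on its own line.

final mode: GRASP

1. SIG_FAR: (AVOID) → mode=RETURN action=A_PING
2. SIG_FAIL: (RETURN) → mode=GRASP action=A_GRAB
3. SIG_FAIL: (GRASP) → mode=GRASP action=A_RELEASE
4. SIG_FOUND: (GRASP) → mode=IDLE action=A_WAIT
5. SIG_LOW: (IDLE) → mode=PATROL action=A_PING
6. SIG_FAIL: (PATROL) → mode=AVOID action=A_GRAB
7. SIG_FULL: (AVOID) → mode=AVOID action=A_PING
8. SIG_LOW: (AVOID) → mode=GRASP action=A_PING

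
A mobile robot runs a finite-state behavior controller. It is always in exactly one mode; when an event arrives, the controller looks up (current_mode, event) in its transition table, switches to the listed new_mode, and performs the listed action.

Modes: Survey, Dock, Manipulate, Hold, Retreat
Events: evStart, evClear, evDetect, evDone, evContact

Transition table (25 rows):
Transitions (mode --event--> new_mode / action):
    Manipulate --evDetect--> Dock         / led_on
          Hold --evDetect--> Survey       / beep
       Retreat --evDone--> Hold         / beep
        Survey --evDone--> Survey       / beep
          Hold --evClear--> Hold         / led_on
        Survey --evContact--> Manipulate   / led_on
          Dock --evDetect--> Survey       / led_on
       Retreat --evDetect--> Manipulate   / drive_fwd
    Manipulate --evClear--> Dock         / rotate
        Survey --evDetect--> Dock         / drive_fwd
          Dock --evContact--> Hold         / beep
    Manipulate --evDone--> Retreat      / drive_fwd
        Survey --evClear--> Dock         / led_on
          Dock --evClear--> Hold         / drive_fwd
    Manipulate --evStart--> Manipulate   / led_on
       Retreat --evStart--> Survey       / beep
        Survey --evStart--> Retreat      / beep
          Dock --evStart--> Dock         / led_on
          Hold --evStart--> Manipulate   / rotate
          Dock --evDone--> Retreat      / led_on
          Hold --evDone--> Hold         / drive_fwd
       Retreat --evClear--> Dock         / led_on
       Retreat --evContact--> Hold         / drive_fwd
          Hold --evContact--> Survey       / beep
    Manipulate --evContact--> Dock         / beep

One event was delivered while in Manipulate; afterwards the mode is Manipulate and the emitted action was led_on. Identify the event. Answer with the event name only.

evStart

try evStart: (Manipulate, evStart) → (Manipulate, led_on)  ← matches
try evClear: (Manipulate, evClear) → (Dock, rotate)
try evDetect: (Manipulate, evDetect) → (Dock, led_on)
try evDone: (Manipulate, evDone) → (Retreat, drive_fwd)
try evContact: (Manipulate, evContact) → (Dock, beep)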